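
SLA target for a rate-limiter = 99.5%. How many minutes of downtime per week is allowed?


Formula: allowed downtime = period * (100 - SLA) / 100
Period (week) = 10080 minutes
Unavailability fraction = (100 - 99.5) / 100
Allowed downtime = 10080 * (100 - 99.5) / 100
Allowed downtime = 50.4 minutes

50.4 minutes


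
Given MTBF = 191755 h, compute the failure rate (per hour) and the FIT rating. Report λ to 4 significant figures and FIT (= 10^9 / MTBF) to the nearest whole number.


Formula: λ = 1 / MTBF; FIT = λ × 1e9 = 1e9 / MTBF
λ = 1 / 191755 ≈ 5.215e-06 failures/hour
FIT = 1e9 / 191755 ≈ 5215 failures per 1e9 hours (nearest whole number)

λ = 5.215e-06 /h, FIT = 5215


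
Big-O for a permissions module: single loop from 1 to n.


Reasoning: one pass through n items
Complexity: O(n)

O(n)


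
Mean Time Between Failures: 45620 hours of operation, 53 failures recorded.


Formula: MTBF = Total operating time / Number of failures
MTBF = 45620 / 53
MTBF = 860.75 hours

860.75 hours


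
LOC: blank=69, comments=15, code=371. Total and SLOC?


Total LOC = blank + comment + code
Total LOC = 69 + 15 + 371 = 455
SLOC (source only) = code = 371

Total LOC: 455, SLOC: 371


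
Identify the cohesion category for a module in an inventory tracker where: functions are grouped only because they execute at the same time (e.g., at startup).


Reasoning: Related by timing only
Type: Temporal cohesion

Temporal cohesion


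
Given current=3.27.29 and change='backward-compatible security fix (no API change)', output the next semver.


Current: 3.27.29
Change category: 'backward-compatible security fix (no API change)' → patch bump
SemVer rule: patch bump → increment PATCH (MAJOR and MINOR unchanged)
New: 3.27.30

3.27.30


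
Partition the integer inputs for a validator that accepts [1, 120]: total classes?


Valid range: [1, 120]
Class 1: x < 1 — invalid
Class 2: 1 ≤ x ≤ 120 — valid
Class 3: x > 120 — invalid
Total equivalence classes: 3

3 equivalence classes


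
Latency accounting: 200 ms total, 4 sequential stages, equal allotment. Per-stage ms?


Formula: per_stage = total_budget / stages
per_stage = 200 / 4
per_stage = 50.0 ms

50.0 ms


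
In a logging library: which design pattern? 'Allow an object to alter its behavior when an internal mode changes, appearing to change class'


This matches the State pattern

State


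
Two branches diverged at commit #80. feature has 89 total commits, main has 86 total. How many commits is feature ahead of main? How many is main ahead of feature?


Common ancestor: commit #80
feature commits after divergence: 89 - 80 = 9
main commits after divergence: 86 - 80 = 6
feature is 9 commits ahead of main
main is 6 commits ahead of feature

feature ahead: 9, main ahead: 6


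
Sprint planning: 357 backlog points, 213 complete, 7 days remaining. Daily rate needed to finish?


Formula: Required rate = Remaining points / Days left
Remaining = 357 - 213 = 144 points
Required rate = 144 / 7 = 20.57 points/day

20.57 points/day


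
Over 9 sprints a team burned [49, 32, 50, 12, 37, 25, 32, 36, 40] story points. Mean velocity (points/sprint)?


Formula: Avg velocity = Total points / Number of sprints
Points: [49, 32, 50, 12, 37, 25, 32, 36, 40]
Sum = 49 + 32 + 50 + 12 + 37 + 25 + 32 + 36 + 40 = 313
Avg velocity = 313 / 9 = 34.78 points/sprint

34.78 points/sprint


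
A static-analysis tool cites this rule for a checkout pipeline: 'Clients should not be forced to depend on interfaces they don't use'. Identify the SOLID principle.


This describes the Interface Segregation Principle (ISP)

Interface Segregation Principle (ISP)


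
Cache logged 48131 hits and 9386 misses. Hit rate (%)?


Formula: hit rate = hits / (hits + misses) * 100
hit rate = 48131 / (48131 + 9386) * 100
hit rate = 48131 / 57517 * 100
hit rate = 83.68%

83.68%


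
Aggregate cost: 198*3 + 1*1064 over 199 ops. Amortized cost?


Formula: Amortized cost = Total cost / Operations
Total cost = (198 * 3) + (1 * 1064)
Total cost = 594 + 1064 = 1658
Amortized = 1658 / 199 = 8.3317

8.3317


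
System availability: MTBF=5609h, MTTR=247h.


Availability = MTBF / (MTBF + MTTR)
Availability = 5609 / (5609 + 247)
Availability = 5609 / 5856
Availability = 95.7821%

95.7821%


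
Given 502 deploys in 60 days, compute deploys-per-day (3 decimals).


Formula: deployments per day = releases / days
= 502 / 60
= 8.367 deploys/day
(equivalently, 58.57 deploys/week)

8.367 deploys/day


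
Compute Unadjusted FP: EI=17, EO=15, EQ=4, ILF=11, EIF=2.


UFP = EI*4 + EO*5 + EQ*4 + ILF*10 + EIF*7
UFP = 17*4 + 15*5 + 4*4 + 11*10 + 2*7
UFP = 68 + 75 + 16 + 110 + 14
UFP = 283

283


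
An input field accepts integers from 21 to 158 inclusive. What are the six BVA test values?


Range: [21, 158]
Boundaries: just below min, min, min+1, max-1, max, just above max
Values: [20, 21, 22, 157, 158, 159]

[20, 21, 22, 157, 158, 159]


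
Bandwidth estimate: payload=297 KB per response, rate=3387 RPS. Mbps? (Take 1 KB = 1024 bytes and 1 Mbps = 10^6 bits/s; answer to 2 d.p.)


Formula: Mbps = payload_bytes * RPS * 8 / 1e6
Payload per request = 297 KB = 297 * 1024 = 304128 bytes
Total bytes/sec = 304128 * 3387 = 1030081536
Total bits/sec = 1030081536 * 8 = 8240652288
Mbps = 8240652288 / 1e6 = 8240.65

8240.65 Mbps


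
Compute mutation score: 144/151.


Mutation score = killed / total * 100
Mutation score = 144 / 151 * 100
Mutation score = 95.36%

95.36%


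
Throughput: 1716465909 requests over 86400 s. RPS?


Formula: throughput = requests / seconds
throughput = 1716465909 / 86400
throughput = 19866.5 requests/second

19866.5 requests/second


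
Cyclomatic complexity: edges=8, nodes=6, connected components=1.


Formula: V(G) = E - N + 2P
V(G) = 8 - 6 + 2*1
V(G) = 2 + 2
V(G) = 4

4


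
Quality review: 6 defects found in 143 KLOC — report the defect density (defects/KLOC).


Defect density = defects / KLOC
Defect density = 6 / 143
Defect density = 0.042 defects/KLOC

0.042 defects/KLOC


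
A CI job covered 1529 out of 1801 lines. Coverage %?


Coverage = covered / total * 100
Coverage = 1529 / 1801 * 100
Coverage = 84.9%

84.9%


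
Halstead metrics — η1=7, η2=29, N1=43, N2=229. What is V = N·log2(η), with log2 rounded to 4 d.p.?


Formula: V = N * log2(η), where N = N1 + N2 and η = η1 + η2
η = 7 + 29 = 36
N = 43 + 229 = 272
log2(36) ≈ 5.1699
V = 272 * 5.1699 = 1406.21

1406.21


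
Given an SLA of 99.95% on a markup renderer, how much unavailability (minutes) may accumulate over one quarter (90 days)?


Formula: allowed downtime = period * (100 - SLA) / 100
Period (quarter (90 days)) = 129600 minutes
Unavailability fraction = (100 - 99.95) / 100
Allowed downtime = 129600 * (100 - 99.95) / 100
Allowed downtime = 64.8 minutes

64.8 minutes


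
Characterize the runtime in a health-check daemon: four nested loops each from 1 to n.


Reasoning: four levels of nesting
Complexity: O(n^4)

O(n^4)


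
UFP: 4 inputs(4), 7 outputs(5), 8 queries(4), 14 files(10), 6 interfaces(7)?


UFP = EI*4 + EO*5 + EQ*4 + ILF*10 + EIF*7
UFP = 4*4 + 7*5 + 8*4 + 14*10 + 6*7
UFP = 16 + 35 + 32 + 140 + 42
UFP = 265

265


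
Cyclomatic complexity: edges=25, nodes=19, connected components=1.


Formula: V(G) = E - N + 2P
V(G) = 25 - 19 + 2*1
V(G) = 6 + 2
V(G) = 8

8


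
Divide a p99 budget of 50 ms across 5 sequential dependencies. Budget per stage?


Formula: per_stage = total_budget / stages
per_stage = 50 / 5
per_stage = 10.0 ms

10.0 ms


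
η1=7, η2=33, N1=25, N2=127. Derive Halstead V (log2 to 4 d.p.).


Formula: V = N * log2(η), where N = N1 + N2 and η = η1 + η2
η = 7 + 33 = 40
N = 25 + 127 = 152
log2(40) ≈ 5.3219
V = 152 * 5.3219 = 808.93

808.93


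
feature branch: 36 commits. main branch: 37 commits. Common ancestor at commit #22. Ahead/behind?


Common ancestor: commit #22
feature commits after divergence: 36 - 22 = 14
main commits after divergence: 37 - 22 = 15
feature is 14 commits ahead of main
main is 15 commits ahead of feature

feature ahead: 14, main ahead: 15


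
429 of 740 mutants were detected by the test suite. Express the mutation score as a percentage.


Mutation score = killed / total * 100
Mutation score = 429 / 740 * 100
Mutation score = 57.97%

57.97%


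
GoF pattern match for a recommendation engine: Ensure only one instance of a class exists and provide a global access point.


This matches the Singleton pattern

Singleton


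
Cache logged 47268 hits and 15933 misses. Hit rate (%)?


Formula: hit rate = hits / (hits + misses) * 100
hit rate = 47268 / (47268 + 15933) * 100
hit rate = 47268 / 63201 * 100
hit rate = 74.79%

74.79%


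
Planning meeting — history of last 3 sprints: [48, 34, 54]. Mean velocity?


Formula: Avg velocity = Total points / Number of sprints
Points: [48, 34, 54]
Sum = 48 + 34 + 54 = 136
Avg velocity = 136 / 3 = 45.33 points/sprint

45.33 points/sprint


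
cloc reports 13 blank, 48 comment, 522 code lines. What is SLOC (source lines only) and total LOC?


Total LOC = blank + comment + code
Total LOC = 13 + 48 + 522 = 583
SLOC (source only) = code = 522

Total LOC: 583, SLOC: 522


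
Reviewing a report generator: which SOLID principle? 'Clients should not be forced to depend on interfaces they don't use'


This describes the Interface Segregation Principle (ISP)

Interface Segregation Principle (ISP)


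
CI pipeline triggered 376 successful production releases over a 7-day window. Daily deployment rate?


Formula: deployments per day = releases / days
= 376 / 7
= 53.714 deploys/day
(equivalently, 376.0 deploys/week)

53.714 deploys/day


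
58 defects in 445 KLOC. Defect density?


Defect density = defects / KLOC
Defect density = 58 / 445
Defect density = 0.13 defects/KLOC

0.13 defects/KLOC


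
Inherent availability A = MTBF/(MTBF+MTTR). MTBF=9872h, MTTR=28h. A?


Availability = MTBF / (MTBF + MTTR)
Availability = 9872 / (9872 + 28)
Availability = 9872 / 9900
Availability = 99.7172%

99.7172%


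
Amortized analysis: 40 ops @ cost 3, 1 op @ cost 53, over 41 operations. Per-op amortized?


Formula: Amortized cost = Total cost / Operations
Total cost = (40 * 3) + (1 * 53)
Total cost = 120 + 53 = 173
Amortized = 173 / 41 = 4.2195

4.2195


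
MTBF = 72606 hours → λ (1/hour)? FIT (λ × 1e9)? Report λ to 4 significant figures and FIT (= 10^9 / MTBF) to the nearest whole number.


Formula: λ = 1 / MTBF; FIT = λ × 1e9 = 1e9 / MTBF
λ = 1 / 72606 ≈ 1.377e-05 failures/hour
FIT = 1e9 / 72606 ≈ 13773 failures per 1e9 hours (nearest whole number)

λ = 1.377e-05 /h, FIT = 13773


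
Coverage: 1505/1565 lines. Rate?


Coverage = covered / total * 100
Coverage = 1505 / 1565 * 100
Coverage = 96.17%

96.17%


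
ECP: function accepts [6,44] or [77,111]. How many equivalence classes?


Valid ranges: [6,44] and [77,111]
Class 1: x < 6 — invalid
Class 2: 6 ≤ x ≤ 44 — valid
Class 3: 44 < x < 77 — invalid (gap between ranges)
Class 4: 77 ≤ x ≤ 111 — valid
Class 5: x > 111 — invalid
Total equivalence classes: 5

5 equivalence classes


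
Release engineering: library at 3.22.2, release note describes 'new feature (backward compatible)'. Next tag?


Current: 3.22.2
Change category: 'new feature (backward compatible)' → minor bump
SemVer rule: minor bump → increment MINOR, reset PATCH to 0 (MAJOR unchanged)
New: 3.23.0

3.23.0


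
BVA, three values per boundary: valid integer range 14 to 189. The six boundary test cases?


Range: [14, 189]
Boundaries: just below min, min, min+1, max-1, max, just above max
Values: [13, 14, 15, 188, 189, 190]

[13, 14, 15, 188, 189, 190]


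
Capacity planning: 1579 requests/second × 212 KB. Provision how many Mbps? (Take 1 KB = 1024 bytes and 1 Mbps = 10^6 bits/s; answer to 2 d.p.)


Formula: Mbps = payload_bytes * RPS * 8 / 1e6
Payload per request = 212 KB = 212 * 1024 = 217088 bytes
Total bytes/sec = 217088 * 1579 = 342781952
Total bits/sec = 342781952 * 8 = 2742255616
Mbps = 2742255616 / 1e6 = 2742.26

2742.26 Mbps


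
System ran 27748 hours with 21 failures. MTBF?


Formula: MTBF = Total operating time / Number of failures
MTBF = 27748 / 21
MTBF = 1321.33 hours

1321.33 hours


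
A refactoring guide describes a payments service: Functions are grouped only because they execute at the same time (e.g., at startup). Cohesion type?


Reasoning: Related by timing only
Type: Temporal cohesion

Temporal cohesion


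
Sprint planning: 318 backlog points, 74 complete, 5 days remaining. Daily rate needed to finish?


Formula: Required rate = Remaining points / Days left
Remaining = 318 - 74 = 244 points
Required rate = 244 / 5 = 48.8 points/day

48.8 points/day


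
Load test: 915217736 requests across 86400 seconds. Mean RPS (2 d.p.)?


Formula: throughput = requests / seconds
throughput = 915217736 / 86400
throughput = 10592.8 requests/second

10592.8 requests/second


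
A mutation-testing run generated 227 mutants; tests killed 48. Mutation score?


Mutation score = killed / total * 100
Mutation score = 48 / 227 * 100
Mutation score = 21.15%

21.15%


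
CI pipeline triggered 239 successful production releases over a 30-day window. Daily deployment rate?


Formula: deployments per day = releases / days
= 239 / 30
= 7.967 deploys/day
(equivalently, 55.77 deploys/week)

7.967 deploys/day


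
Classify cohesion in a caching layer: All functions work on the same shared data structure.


Reasoning: Functions share data
Type: Communicational cohesion

Communicational cohesion


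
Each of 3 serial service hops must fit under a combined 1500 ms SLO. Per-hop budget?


Formula: per_stage = total_budget / stages
per_stage = 1500 / 3
per_stage = 500.0 ms

500.0 ms


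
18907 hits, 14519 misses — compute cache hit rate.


Formula: hit rate = hits / (hits + misses) * 100
hit rate = 18907 / (18907 + 14519) * 100
hit rate = 18907 / 33426 * 100
hit rate = 56.56%

56.56%


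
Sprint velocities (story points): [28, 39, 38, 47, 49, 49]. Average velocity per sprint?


Formula: Avg velocity = Total points / Number of sprints
Points: [28, 39, 38, 47, 49, 49]
Sum = 28 + 39 + 38 + 47 + 49 + 49 = 250
Avg velocity = 250 / 6 = 41.67 points/sprint

41.67 points/sprint


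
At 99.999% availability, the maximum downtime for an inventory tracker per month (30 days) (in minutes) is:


Formula: allowed downtime = period * (100 - SLA) / 100
Period (month (30 days)) = 43200 minutes
Unavailability fraction = (100 - 99.999) / 100
Allowed downtime = 43200 * (100 - 99.999) / 100
Allowed downtime = 0.432 minutes

0.432 minutes


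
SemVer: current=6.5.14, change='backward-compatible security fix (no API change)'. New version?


Current: 6.5.14
Change category: 'backward-compatible security fix (no API change)' → patch bump
SemVer rule: patch bump → increment PATCH (MAJOR and MINOR unchanged)
New: 6.5.15

6.5.15


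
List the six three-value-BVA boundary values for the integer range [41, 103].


Range: [41, 103]
Boundaries: just below min, min, min+1, max-1, max, just above max
Values: [40, 41, 42, 102, 103, 104]

[40, 41, 42, 102, 103, 104]


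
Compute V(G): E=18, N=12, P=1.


Formula: V(G) = E - N + 2P
V(G) = 18 - 12 + 2*1
V(G) = 6 + 2
V(G) = 8

8


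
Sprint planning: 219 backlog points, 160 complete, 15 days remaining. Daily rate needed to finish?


Formula: Required rate = Remaining points / Days left
Remaining = 219 - 160 = 59 points
Required rate = 59 / 15 = 3.93 points/day

3.93 points/day


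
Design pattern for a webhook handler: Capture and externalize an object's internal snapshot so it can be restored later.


This matches the Memento pattern

Memento


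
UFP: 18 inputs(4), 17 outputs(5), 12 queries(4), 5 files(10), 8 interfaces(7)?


UFP = EI*4 + EO*5 + EQ*4 + ILF*10 + EIF*7
UFP = 18*4 + 17*5 + 12*4 + 5*10 + 8*7
UFP = 72 + 85 + 48 + 50 + 56
UFP = 311

311


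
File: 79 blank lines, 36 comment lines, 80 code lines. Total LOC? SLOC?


Total LOC = blank + comment + code
Total LOC = 79 + 36 + 80 = 195
SLOC (source only) = code = 80

Total LOC: 195, SLOC: 80


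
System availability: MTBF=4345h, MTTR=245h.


Availability = MTBF / (MTBF + MTTR)
Availability = 4345 / (4345 + 245)
Availability = 4345 / 4590
Availability = 94.6623%

94.6623%


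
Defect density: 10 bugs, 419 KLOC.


Defect density = defects / KLOC
Defect density = 10 / 419
Defect density = 0.024 defects/KLOC

0.024 defects/KLOC


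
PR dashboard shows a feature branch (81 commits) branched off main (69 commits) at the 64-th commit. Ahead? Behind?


Common ancestor: commit #64
feature commits after divergence: 81 - 64 = 17
main commits after divergence: 69 - 64 = 5
feature is 17 commits ahead of main
main is 5 commits ahead of feature

feature ahead: 17, main ahead: 5


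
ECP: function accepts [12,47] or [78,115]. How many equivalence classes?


Valid ranges: [12,47] and [78,115]
Class 1: x < 12 — invalid
Class 2: 12 ≤ x ≤ 47 — valid
Class 3: 47 < x < 78 — invalid (gap between ranges)
Class 4: 78 ≤ x ≤ 115 — valid
Class 5: x > 115 — invalid
Total equivalence classes: 5

5 equivalence classes


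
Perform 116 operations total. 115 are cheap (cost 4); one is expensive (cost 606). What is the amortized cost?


Formula: Amortized cost = Total cost / Operations
Total cost = (115 * 4) + (1 * 606)
Total cost = 460 + 606 = 1066
Amortized = 1066 / 116 = 9.1897

9.1897


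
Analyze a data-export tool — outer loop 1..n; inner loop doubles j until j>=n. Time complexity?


Reasoning: linear outer times logarithmic inner
Complexity: O(n log n)

O(n log n)


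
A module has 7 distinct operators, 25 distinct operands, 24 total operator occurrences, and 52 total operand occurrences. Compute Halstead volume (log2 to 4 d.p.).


Formula: V = N * log2(η), where N = N1 + N2 and η = η1 + η2
η = 7 + 25 = 32
N = 24 + 52 = 76
log2(32) ≈ 5.0000
V = 76 * 5.0000 = 380.00

380.00


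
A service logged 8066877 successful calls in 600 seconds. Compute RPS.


Formula: throughput = requests / seconds
throughput = 8066877 / 600
throughput = 13444.8 requests/second

13444.8 requests/second


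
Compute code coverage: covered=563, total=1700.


Coverage = covered / total * 100
Coverage = 563 / 1700 * 100
Coverage = 33.12%

33.12%


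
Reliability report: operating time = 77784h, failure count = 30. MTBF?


Formula: MTBF = Total operating time / Number of failures
MTBF = 77784 / 30
MTBF = 2592.8 hours

2592.8 hours


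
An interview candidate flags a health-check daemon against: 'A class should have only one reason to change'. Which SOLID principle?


This describes the Single Responsibility Principle (SRP)

Single Responsibility Principle (SRP)


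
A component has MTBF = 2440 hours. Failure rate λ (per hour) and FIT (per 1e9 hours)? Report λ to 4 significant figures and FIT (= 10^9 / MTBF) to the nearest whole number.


Formula: λ = 1 / MTBF; FIT = λ × 1e9 = 1e9 / MTBF
λ = 1 / 2440 ≈ 4.098e-04 failures/hour
FIT = 1e9 / 2440 ≈ 409836 failures per 1e9 hours (nearest whole number)

λ = 4.098e-04 /h, FIT = 409836


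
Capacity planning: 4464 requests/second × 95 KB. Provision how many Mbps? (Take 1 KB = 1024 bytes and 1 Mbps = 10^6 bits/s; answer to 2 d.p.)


Formula: Mbps = payload_bytes * RPS * 8 / 1e6
Payload per request = 95 KB = 95 * 1024 = 97280 bytes
Total bytes/sec = 97280 * 4464 = 434257920
Total bits/sec = 434257920 * 8 = 3474063360
Mbps = 3474063360 / 1e6 = 3474.06

3474.06 Mbps


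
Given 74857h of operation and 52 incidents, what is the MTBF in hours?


Formula: MTBF = Total operating time / Number of failures
MTBF = 74857 / 52
MTBF = 1439.56 hours

1439.56 hours


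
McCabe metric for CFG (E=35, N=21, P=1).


Formula: V(G) = E - N + 2P
V(G) = 35 - 21 + 2*1
V(G) = 14 + 2
V(G) = 16

16


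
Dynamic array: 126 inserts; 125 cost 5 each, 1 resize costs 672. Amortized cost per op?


Formula: Amortized cost = Total cost / Operations
Total cost = (125 * 5) + (1 * 672)
Total cost = 625 + 672 = 1297
Amortized = 1297 / 126 = 10.2937

10.2937


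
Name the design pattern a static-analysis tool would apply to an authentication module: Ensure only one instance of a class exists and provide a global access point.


This matches the Singleton pattern

Singleton


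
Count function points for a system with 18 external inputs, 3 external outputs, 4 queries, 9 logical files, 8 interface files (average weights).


UFP = EI*4 + EO*5 + EQ*4 + ILF*10 + EIF*7
UFP = 18*4 + 3*5 + 4*4 + 9*10 + 8*7
UFP = 72 + 15 + 16 + 90 + 56
UFP = 249

249


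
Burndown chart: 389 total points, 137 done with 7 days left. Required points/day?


Formula: Required rate = Remaining points / Days left
Remaining = 389 - 137 = 252 points
Required rate = 252 / 7 = 36.0 points/day

36.0 points/day


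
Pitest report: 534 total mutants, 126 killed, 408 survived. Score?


Mutation score = killed / total * 100
Mutation score = 126 / 534 * 100
Mutation score = 23.6%

23.6%


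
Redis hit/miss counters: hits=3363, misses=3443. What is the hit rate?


Formula: hit rate = hits / (hits + misses) * 100
hit rate = 3363 / (3363 + 3443) * 100
hit rate = 3363 / 6806 * 100
hit rate = 49.41%

49.41%


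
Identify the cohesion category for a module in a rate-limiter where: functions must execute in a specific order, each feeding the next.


Reasoning: Output of one is input to next
Type: Sequential cohesion

Sequential cohesion


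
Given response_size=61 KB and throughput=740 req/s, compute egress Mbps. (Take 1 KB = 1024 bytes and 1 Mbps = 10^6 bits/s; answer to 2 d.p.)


Formula: Mbps = payload_bytes * RPS * 8 / 1e6
Payload per request = 61 KB = 61 * 1024 = 62464 bytes
Total bytes/sec = 62464 * 740 = 46223360
Total bits/sec = 46223360 * 8 = 369786880
Mbps = 369786880 / 1e6 = 369.79

369.79 Mbps


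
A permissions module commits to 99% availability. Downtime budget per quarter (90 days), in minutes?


Formula: allowed downtime = period * (100 - SLA) / 100
Period (quarter (90 days)) = 129600 minutes
Unavailability fraction = (100 - 99.0) / 100
Allowed downtime = 129600 * (100 - 99.0) / 100
Allowed downtime = 1296.0 minutes

1296.0 minutes


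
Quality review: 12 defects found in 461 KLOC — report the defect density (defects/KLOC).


Defect density = defects / KLOC
Defect density = 12 / 461
Defect density = 0.026 defects/KLOC

0.026 defects/KLOC


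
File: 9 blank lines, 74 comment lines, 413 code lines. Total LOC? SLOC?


Total LOC = blank + comment + code
Total LOC = 9 + 74 + 413 = 496
SLOC (source only) = code = 413

Total LOC: 496, SLOC: 413


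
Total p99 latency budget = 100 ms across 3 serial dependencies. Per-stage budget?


Formula: per_stage = total_budget / stages
per_stage = 100 / 3
per_stage = 33.33 ms

33.33 ms


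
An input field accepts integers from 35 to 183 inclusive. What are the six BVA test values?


Range: [35, 183]
Boundaries: just below min, min, min+1, max-1, max, just above max
Values: [34, 35, 36, 182, 183, 184]

[34, 35, 36, 182, 183, 184]


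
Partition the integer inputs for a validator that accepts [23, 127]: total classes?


Valid range: [23, 127]
Class 1: x < 23 — invalid
Class 2: 23 ≤ x ≤ 127 — valid
Class 3: x > 127 — invalid
Total equivalence classes: 3

3 equivalence classes


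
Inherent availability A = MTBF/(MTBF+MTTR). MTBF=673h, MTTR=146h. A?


Availability = MTBF / (MTBF + MTTR)
Availability = 673 / (673 + 146)
Availability = 673 / 819
Availability = 82.1734%

82.1734%


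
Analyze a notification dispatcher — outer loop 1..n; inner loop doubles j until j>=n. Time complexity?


Reasoning: linear outer times logarithmic inner
Complexity: O(n log n)

O(n log n)


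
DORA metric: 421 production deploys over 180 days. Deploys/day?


Formula: deployments per day = releases / days
= 421 / 180
= 2.339 deploys/day
(equivalently, 16.37 deploys/week)

2.339 deploys/day


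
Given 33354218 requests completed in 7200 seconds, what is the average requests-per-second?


Formula: throughput = requests / seconds
throughput = 33354218 / 7200
throughput = 4632.53 requests/second

4632.53 requests/second


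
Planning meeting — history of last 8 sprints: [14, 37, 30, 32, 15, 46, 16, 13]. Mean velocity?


Formula: Avg velocity = Total points / Number of sprints
Points: [14, 37, 30, 32, 15, 46, 16, 13]
Sum = 14 + 37 + 30 + 32 + 15 + 46 + 16 + 13 = 203
Avg velocity = 203 / 8 = 25.38 points/sprint

25.38 points/sprint


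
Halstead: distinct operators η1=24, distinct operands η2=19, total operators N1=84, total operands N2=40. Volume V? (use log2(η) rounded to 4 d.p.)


Formula: V = N * log2(η), where N = N1 + N2 and η = η1 + η2
η = 24 + 19 = 43
N = 84 + 40 = 124
log2(43) ≈ 5.4263
V = 124 * 5.4263 = 672.86

672.86


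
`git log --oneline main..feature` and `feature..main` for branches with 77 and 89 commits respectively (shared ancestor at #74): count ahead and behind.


Common ancestor: commit #74
feature commits after divergence: 77 - 74 = 3
main commits after divergence: 89 - 74 = 15
feature is 3 commits ahead of main
main is 15 commits ahead of feature

feature ahead: 3, main ahead: 15


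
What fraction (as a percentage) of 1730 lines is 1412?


Coverage = covered / total * 100
Coverage = 1412 / 1730 * 100
Coverage = 81.62%

81.62%


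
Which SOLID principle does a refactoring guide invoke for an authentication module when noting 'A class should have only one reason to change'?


This describes the Single Responsibility Principle (SRP)

Single Responsibility Principle (SRP)


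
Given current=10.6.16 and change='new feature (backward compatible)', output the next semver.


Current: 10.6.16
Change category: 'new feature (backward compatible)' → minor bump
SemVer rule: minor bump → increment MINOR, reset PATCH to 0 (MAJOR unchanged)
New: 10.7.0

10.7.0


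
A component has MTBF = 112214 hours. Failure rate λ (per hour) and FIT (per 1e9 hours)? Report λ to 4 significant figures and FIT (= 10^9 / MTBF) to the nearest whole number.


Formula: λ = 1 / MTBF; FIT = λ × 1e9 = 1e9 / MTBF
λ = 1 / 112214 ≈ 8.912e-06 failures/hour
FIT = 1e9 / 112214 ≈ 8912 failures per 1e9 hours (nearest whole number)

λ = 8.912e-06 /h, FIT = 8912


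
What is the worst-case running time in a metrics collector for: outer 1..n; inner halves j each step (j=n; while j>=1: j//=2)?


Reasoning: n times log n
Complexity: O(n log n)

O(n log n)


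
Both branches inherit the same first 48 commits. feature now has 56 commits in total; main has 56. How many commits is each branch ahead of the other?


Common ancestor: commit #48
feature commits after divergence: 56 - 48 = 8
main commits after divergence: 56 - 48 = 8
feature is 8 commits ahead of main
main is 8 commits ahead of feature

feature ahead: 8, main ahead: 8


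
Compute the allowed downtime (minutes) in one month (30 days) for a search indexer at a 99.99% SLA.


Formula: allowed downtime = period * (100 - SLA) / 100
Period (month (30 days)) = 43200 minutes
Unavailability fraction = (100 - 99.99) / 100
Allowed downtime = 43200 * (100 - 99.99) / 100
Allowed downtime = 4.32 minutes

4.32 minutes


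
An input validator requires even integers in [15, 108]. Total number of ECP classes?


Constraint: even integers in [15, 108]
Class 1: x < 15 — out-of-range invalid
Class 2: x in [15,108] but odd — wrong type invalid
Class 3: x in [15,108] and even — valid
Class 4: x > 108 — out-of-range invalid
Total equivalence classes: 4

4 equivalence classes


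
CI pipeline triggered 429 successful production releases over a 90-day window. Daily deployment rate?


Formula: deployments per day = releases / days
= 429 / 90
= 4.767 deploys/day
(equivalently, 33.37 deploys/week)

4.767 deploys/day


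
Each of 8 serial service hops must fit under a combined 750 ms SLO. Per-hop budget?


Formula: per_stage = total_budget / stages
per_stage = 750 / 8
per_stage = 93.75 ms

93.75 ms


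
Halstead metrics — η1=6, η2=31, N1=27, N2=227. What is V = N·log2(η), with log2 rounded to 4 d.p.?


Formula: V = N * log2(η), where N = N1 + N2 and η = η1 + η2
η = 6 + 31 = 37
N = 27 + 227 = 254
log2(37) ≈ 5.2095
V = 254 * 5.2095 = 1323.21

1323.21


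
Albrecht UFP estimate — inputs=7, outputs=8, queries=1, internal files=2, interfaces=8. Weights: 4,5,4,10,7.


UFP = EI*4 + EO*5 + EQ*4 + ILF*10 + EIF*7
UFP = 7*4 + 8*5 + 1*4 + 2*10 + 8*7
UFP = 28 + 40 + 4 + 20 + 56
UFP = 148

148


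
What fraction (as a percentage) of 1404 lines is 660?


Coverage = covered / total * 100
Coverage = 660 / 1404 * 100
Coverage = 47.01%

47.01%


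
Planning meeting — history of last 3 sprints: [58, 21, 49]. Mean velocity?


Formula: Avg velocity = Total points / Number of sprints
Points: [58, 21, 49]
Sum = 58 + 21 + 49 = 128
Avg velocity = 128 / 3 = 42.67 points/sprint

42.67 points/sprint


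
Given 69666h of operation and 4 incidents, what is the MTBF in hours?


Formula: MTBF = Total operating time / Number of failures
MTBF = 69666 / 4
MTBF = 17416.5 hours

17416.5 hours


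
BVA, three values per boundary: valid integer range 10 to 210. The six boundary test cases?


Range: [10, 210]
Boundaries: just below min, min, min+1, max-1, max, just above max
Values: [9, 10, 11, 209, 210, 211]

[9, 10, 11, 209, 210, 211]


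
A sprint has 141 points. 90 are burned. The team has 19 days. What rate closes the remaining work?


Formula: Required rate = Remaining points / Days left
Remaining = 141 - 90 = 51 points
Required rate = 51 / 19 = 2.68 points/day

2.68 points/day


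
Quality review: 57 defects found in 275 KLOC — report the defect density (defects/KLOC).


Defect density = defects / KLOC
Defect density = 57 / 275
Defect density = 0.207 defects/KLOC

0.207 defects/KLOC


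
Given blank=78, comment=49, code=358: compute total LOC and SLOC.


Total LOC = blank + comment + code
Total LOC = 78 + 49 + 358 = 485
SLOC (source only) = code = 358

Total LOC: 485, SLOC: 358


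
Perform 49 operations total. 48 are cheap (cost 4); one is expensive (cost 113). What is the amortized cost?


Formula: Amortized cost = Total cost / Operations
Total cost = (48 * 4) + (1 * 113)
Total cost = 192 + 113 = 305
Amortized = 305 / 49 = 6.2245

6.2245


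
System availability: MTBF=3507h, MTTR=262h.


Availability = MTBF / (MTBF + MTTR)
Availability = 3507 / (3507 + 262)
Availability = 3507 / 3769
Availability = 93.0486%

93.0486%


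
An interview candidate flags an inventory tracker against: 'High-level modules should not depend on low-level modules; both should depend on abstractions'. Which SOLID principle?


This describes the Dependency Inversion Principle (DIP)

Dependency Inversion Principle (DIP)


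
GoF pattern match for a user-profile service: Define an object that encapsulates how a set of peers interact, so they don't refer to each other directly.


This matches the Mediator pattern

Mediator


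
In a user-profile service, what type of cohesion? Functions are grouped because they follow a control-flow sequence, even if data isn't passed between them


Reasoning: Grouped by order of execution within a routine, not by data flow
Type: Procedural cohesion

Procedural cohesion


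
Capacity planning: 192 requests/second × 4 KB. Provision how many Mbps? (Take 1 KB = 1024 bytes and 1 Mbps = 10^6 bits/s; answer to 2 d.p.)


Formula: Mbps = payload_bytes * RPS * 8 / 1e6
Payload per request = 4 KB = 4 * 1024 = 4096 bytes
Total bytes/sec = 4096 * 192 = 786432
Total bits/sec = 786432 * 8 = 6291456
Mbps = 6291456 / 1e6 = 6.29

6.29 Mbps


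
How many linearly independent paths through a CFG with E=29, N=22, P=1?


Formula: V(G) = E - N + 2P
V(G) = 29 - 22 + 2*1
V(G) = 7 + 2
V(G) = 9

9


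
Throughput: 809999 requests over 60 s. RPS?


Formula: throughput = requests / seconds
throughput = 809999 / 60
throughput = 13499.98 requests/second

13499.98 requests/second


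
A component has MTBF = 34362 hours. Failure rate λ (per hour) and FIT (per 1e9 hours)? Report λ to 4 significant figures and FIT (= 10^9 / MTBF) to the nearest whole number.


Formula: λ = 1 / MTBF; FIT = λ × 1e9 = 1e9 / MTBF
λ = 1 / 34362 ≈ 2.910e-05 failures/hour
FIT = 1e9 / 34362 ≈ 29102 failures per 1e9 hours (nearest whole number)

λ = 2.910e-05 /h, FIT = 29102


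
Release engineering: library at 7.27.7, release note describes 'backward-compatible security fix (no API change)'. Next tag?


Current: 7.27.7
Change category: 'backward-compatible security fix (no API change)' → patch bump
SemVer rule: patch bump → increment PATCH (MAJOR and MINOR unchanged)
New: 7.27.8

7.27.8


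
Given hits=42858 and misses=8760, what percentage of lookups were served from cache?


Formula: hit rate = hits / (hits + misses) * 100
hit rate = 42858 / (42858 + 8760) * 100
hit rate = 42858 / 51618 * 100
hit rate = 83.03%

83.03%


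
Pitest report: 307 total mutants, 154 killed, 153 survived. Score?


Mutation score = killed / total * 100
Mutation score = 154 / 307 * 100
Mutation score = 50.16%

50.16%


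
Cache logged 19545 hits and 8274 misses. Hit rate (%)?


Formula: hit rate = hits / (hits + misses) * 100
hit rate = 19545 / (19545 + 8274) * 100
hit rate = 19545 / 27819 * 100
hit rate = 70.26%

70.26%


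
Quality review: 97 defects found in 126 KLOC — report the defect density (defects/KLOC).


Defect density = defects / KLOC
Defect density = 97 / 126
Defect density = 0.77 defects/KLOC

0.77 defects/KLOC


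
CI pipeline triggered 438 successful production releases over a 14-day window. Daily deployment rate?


Formula: deployments per day = releases / days
= 438 / 14
= 31.286 deploys/day
(equivalently, 219.0 deploys/week)

31.286 deploys/day


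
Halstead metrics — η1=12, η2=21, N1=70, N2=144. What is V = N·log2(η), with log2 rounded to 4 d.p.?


Formula: V = N * log2(η), where N = N1 + N2 and η = η1 + η2
η = 12 + 21 = 33
N = 70 + 144 = 214
log2(33) ≈ 5.0444
V = 214 * 5.0444 = 1079.50

1079.50


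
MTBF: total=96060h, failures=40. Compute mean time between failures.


Formula: MTBF = Total operating time / Number of failures
MTBF = 96060 / 40
MTBF = 2401.5 hours

2401.5 hours


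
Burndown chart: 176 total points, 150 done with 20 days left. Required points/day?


Formula: Required rate = Remaining points / Days left
Remaining = 176 - 150 = 26 points
Required rate = 26 / 20 = 1.3 points/day

1.3 points/day


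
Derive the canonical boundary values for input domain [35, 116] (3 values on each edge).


Range: [35, 116]
Boundaries: just below min, min, min+1, max-1, max, just above max
Values: [34, 35, 36, 115, 116, 117]

[34, 35, 36, 115, 116, 117]


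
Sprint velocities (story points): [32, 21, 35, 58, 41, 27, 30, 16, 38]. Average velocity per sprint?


Formula: Avg velocity = Total points / Number of sprints
Points: [32, 21, 35, 58, 41, 27, 30, 16, 38]
Sum = 32 + 21 + 35 + 58 + 41 + 27 + 30 + 16 + 38 = 298
Avg velocity = 298 / 9 = 33.11 points/sprint

33.11 points/sprint


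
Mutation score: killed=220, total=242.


Mutation score = killed / total * 100
Mutation score = 220 / 242 * 100
Mutation score = 90.91%

90.91%


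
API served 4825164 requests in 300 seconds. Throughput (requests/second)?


Formula: throughput = requests / seconds
throughput = 4825164 / 300
throughput = 16083.88 requests/second

16083.88 requests/second


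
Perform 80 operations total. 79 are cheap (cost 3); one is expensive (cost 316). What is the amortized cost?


Formula: Amortized cost = Total cost / Operations
Total cost = (79 * 3) + (1 * 316)
Total cost = 237 + 316 = 553
Amortized = 553 / 80 = 6.9125

6.9125


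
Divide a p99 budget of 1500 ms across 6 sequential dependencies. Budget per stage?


Formula: per_stage = total_budget / stages
per_stage = 1500 / 6
per_stage = 250.0 ms

250.0 ms


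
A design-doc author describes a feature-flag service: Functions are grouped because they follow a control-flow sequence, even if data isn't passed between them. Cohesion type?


Reasoning: Grouped by order of execution within a routine, not by data flow
Type: Procedural cohesion

Procedural cohesion


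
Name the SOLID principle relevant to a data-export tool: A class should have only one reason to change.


This describes the Single Responsibility Principle (SRP)

Single Responsibility Principle (SRP)


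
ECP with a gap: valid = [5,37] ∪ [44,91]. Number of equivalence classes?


Valid ranges: [5,37] and [44,91]
Class 1: x < 5 — invalid
Class 2: 5 ≤ x ≤ 37 — valid
Class 3: 37 < x < 44 — invalid (gap between ranges)
Class 4: 44 ≤ x ≤ 91 — valid
Class 5: x > 91 — invalid
Total equivalence classes: 5

5 equivalence classes


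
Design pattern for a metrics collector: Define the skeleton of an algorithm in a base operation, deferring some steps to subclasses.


This matches the Template Method pattern

Template Method


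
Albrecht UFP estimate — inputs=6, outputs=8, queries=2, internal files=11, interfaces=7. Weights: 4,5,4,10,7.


UFP = EI*4 + EO*5 + EQ*4 + ILF*10 + EIF*7
UFP = 6*4 + 8*5 + 2*4 + 11*10 + 7*7
UFP = 24 + 40 + 8 + 110 + 49
UFP = 231

231


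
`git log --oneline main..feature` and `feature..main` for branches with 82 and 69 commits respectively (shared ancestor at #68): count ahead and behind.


Common ancestor: commit #68
feature commits after divergence: 82 - 68 = 14
main commits after divergence: 69 - 68 = 1
feature is 14 commits ahead of main
main is 1 commits ahead of feature

feature ahead: 14, main ahead: 1


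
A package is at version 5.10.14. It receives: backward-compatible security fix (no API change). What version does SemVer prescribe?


Current: 5.10.14
Change category: 'backward-compatible security fix (no API change)' → patch bump
SemVer rule: patch bump → increment PATCH (MAJOR and MINOR unchanged)
New: 5.10.15

5.10.15


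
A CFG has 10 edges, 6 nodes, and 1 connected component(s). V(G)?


Formula: V(G) = E - N + 2P
V(G) = 10 - 6 + 2*1
V(G) = 4 + 2
V(G) = 6

6


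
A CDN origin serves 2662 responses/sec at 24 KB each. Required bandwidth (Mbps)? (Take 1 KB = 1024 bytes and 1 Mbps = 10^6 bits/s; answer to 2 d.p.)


Formula: Mbps = payload_bytes * RPS * 8 / 1e6
Payload per request = 24 KB = 24 * 1024 = 24576 bytes
Total bytes/sec = 24576 * 2662 = 65421312
Total bits/sec = 65421312 * 8 = 523370496
Mbps = 523370496 / 1e6 = 523.37

523.37 Mbps


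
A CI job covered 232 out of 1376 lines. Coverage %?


Coverage = covered / total * 100
Coverage = 232 / 1376 * 100
Coverage = 16.86%

16.86%


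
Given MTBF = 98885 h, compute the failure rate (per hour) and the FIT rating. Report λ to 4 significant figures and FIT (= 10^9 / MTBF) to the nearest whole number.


Formula: λ = 1 / MTBF; FIT = λ × 1e9 = 1e9 / MTBF
λ = 1 / 98885 ≈ 1.011e-05 failures/hour
FIT = 1e9 / 98885 ≈ 10113 failures per 1e9 hours (nearest whole number)

λ = 1.011e-05 /h, FIT = 10113


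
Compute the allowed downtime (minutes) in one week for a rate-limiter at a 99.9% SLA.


Formula: allowed downtime = period * (100 - SLA) / 100
Period (week) = 10080 minutes
Unavailability fraction = (100 - 99.9) / 100
Allowed downtime = 10080 * (100 - 99.9) / 100
Allowed downtime = 10.08 minutes

10.08 minutes


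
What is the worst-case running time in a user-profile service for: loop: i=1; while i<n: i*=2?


Reasoning: i doubles each step so iterations are log2(n)
Complexity: O(log n)

O(log n)
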